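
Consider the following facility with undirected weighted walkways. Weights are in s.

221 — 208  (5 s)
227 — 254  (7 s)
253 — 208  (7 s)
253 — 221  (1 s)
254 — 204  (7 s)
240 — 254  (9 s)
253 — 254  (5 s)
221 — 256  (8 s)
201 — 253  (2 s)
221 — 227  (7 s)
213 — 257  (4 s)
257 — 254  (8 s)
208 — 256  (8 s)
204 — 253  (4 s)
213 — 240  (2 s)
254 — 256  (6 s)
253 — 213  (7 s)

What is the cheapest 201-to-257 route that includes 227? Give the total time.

25 s

Best 201 to 227: 201 → 253 → 221 → 227 costing 10
Best 227 to 257: 227 → 254 → 257 costing 15
Total via 227: 10 + 15 = 25 s.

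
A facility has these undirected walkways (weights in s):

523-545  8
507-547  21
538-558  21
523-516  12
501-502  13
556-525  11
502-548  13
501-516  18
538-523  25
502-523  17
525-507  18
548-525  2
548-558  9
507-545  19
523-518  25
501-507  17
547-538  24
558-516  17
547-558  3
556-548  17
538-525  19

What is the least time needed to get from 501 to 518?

55 s

Running Dijkstra from 501:
501: 0
502: 13  (via 501)
507: 17  (via 501)
516: 18  (via 501)
548: 26  (via 502)
525: 28  (via 548)
523: 30  (via 502)
558: 35  (via 516)
545: 36  (via 507)
547: 38  (via 507)
556: 39  (via 525)
538: 47  (via 525)
518: 55  (via 523)
Shortest route: 501–502–523–518 = 55 s.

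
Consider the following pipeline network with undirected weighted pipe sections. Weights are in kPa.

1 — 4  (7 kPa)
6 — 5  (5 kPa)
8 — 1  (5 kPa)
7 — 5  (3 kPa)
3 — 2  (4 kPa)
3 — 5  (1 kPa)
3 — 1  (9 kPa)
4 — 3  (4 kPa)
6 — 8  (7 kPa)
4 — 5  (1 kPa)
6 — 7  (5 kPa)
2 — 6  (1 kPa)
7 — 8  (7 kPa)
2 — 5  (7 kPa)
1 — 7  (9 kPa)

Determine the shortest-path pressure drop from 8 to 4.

Enumerating some paths:
8–7–5–4: 7+3+1 = 11
8–1–4: 5+7 = 12
Cheapest is 8–7–5–4 at 11 kPa.

11 kPa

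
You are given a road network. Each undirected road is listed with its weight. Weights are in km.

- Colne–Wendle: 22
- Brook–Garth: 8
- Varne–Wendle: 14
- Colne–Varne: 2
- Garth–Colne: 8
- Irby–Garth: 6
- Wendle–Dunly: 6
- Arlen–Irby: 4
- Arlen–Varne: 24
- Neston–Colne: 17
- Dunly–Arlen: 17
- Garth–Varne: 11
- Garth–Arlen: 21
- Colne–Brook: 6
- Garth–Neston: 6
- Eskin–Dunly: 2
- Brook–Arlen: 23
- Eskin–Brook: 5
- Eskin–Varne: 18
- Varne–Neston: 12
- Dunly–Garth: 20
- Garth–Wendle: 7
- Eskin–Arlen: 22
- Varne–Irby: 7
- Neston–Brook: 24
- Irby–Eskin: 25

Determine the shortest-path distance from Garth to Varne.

Settle nodes by increasing distance from Garth:
Garth: 0
Irby: 6  (via Garth)
Neston: 6  (via Garth)
Wendle: 7  (via Garth)
Brook: 8  (via Garth)
Colne: 8  (via Garth)
Varne: 10  (via Colne)
Shortest route: Garth–Colne–Varne = 10 km.

10 km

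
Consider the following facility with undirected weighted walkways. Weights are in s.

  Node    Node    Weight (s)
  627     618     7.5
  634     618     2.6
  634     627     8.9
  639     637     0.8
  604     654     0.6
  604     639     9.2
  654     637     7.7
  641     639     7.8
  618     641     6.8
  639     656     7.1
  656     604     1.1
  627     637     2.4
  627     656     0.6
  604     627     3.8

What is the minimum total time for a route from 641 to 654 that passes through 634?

Best 641 to 634: 641 → 618 → 634 costing 9.4
Best 634 to 654: 634 → 627 → 656 → 604 → 654 costing 11.2
Total via 634: 9.4 + 11.2 = 20.6 s.

20.6 s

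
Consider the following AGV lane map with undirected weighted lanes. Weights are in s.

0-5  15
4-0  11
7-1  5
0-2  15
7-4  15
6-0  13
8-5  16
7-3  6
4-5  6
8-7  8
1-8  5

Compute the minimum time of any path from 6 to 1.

Candidate routes:
6–0–5–8–1: 13+15+16+5 = 49
6–0–4–5–8–1: 13+11+6+16+5 = 51
6–0–4–7–1: 13+11+15+5 = 44
Cheapest is 6–0–4–7–1 at 44 s.

44 s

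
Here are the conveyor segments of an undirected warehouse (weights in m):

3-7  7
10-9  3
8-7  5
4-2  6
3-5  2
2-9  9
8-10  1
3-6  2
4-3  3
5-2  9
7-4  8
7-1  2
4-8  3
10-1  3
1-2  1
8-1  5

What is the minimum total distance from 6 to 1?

Settle nodes by increasing distance from 6:
6: 0
3: 2  (via 6)
5: 4  (via 3)
4: 5  (via 3)
8: 8  (via 4)
7: 9  (via 3)
10: 9  (via 8)
1: 11  (via 7)
Shortest route: 6–3–7–1 = 11 m.

11 m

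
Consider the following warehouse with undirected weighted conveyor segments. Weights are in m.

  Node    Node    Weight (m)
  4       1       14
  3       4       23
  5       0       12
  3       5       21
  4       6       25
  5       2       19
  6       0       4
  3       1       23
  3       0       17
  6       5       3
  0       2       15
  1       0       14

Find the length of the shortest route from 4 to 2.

43 m

Shortest distances from 4:
4: 0
1: 14  (via 4)
3: 23  (via 4)
6: 25  (via 4)
0: 28  (via 1)
5: 28  (via 6)
2: 43  (via 0)
Shortest route: 4 → 1 → 0 → 2 = 43 m.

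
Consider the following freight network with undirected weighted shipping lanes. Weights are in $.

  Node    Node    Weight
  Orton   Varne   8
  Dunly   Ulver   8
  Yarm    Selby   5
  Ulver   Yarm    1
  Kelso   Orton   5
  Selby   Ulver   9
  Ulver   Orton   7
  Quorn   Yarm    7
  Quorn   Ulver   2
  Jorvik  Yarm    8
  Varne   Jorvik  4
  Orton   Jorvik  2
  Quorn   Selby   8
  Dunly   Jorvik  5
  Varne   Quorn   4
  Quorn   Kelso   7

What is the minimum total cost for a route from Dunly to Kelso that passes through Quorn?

$17

Shortest Dunly→Quorn: Dunly → Ulver → Quorn = 10
Best Quorn to Kelso: Quorn → Kelso costing 7
Total via Quorn: 10 + 7 = $17.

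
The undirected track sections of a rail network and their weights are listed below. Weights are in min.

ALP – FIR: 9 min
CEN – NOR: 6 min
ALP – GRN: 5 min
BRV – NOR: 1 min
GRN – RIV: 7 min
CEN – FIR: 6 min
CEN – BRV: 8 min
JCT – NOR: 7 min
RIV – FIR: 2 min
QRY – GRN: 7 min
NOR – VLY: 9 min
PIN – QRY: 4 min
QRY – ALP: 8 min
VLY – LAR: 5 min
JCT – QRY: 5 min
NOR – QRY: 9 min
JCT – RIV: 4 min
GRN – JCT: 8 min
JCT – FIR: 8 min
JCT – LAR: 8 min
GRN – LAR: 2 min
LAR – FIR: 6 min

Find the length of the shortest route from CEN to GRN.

Settle nodes by increasing distance from CEN:
CEN: 0
FIR: 6  (via CEN)
NOR: 6  (via CEN)
BRV: 7  (via NOR)
RIV: 8  (via FIR)
LAR: 12  (via FIR)
JCT: 12  (via RIV)
GRN: 14  (via LAR)
Shortest route: CEN → FIR → LAR → GRN = 14 min.

14 min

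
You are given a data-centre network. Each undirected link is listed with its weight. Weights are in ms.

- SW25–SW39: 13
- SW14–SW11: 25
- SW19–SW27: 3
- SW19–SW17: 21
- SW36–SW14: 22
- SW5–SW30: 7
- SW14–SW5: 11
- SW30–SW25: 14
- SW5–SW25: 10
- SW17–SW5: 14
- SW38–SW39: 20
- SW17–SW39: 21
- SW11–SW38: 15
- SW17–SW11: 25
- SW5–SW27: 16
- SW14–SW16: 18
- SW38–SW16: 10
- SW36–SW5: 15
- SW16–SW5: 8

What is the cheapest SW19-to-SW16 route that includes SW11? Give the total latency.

Shortest SW19→SW11: SW19–SW17–SW11 = 46
Best SW11 to SW16: SW11–SW38–SW16 costing 25
Total via SW11: 46 + 25 = 71 ms.

71 ms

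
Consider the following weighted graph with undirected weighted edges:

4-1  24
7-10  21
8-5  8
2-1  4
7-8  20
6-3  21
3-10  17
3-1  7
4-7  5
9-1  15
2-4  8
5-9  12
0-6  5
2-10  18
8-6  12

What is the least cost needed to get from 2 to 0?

Shortest distances from 2:
2: 0
1: 4  (via 2)
4: 8  (via 2)
3: 11  (via 1)
7: 13  (via 4)
10: 18  (via 2)
9: 19  (via 1)
5: 31  (via 9)
6: 32  (via 3)
8: 33  (via 7)
0: 37  (via 6)
Shortest route: 2–1–3–6–0 = 37.

37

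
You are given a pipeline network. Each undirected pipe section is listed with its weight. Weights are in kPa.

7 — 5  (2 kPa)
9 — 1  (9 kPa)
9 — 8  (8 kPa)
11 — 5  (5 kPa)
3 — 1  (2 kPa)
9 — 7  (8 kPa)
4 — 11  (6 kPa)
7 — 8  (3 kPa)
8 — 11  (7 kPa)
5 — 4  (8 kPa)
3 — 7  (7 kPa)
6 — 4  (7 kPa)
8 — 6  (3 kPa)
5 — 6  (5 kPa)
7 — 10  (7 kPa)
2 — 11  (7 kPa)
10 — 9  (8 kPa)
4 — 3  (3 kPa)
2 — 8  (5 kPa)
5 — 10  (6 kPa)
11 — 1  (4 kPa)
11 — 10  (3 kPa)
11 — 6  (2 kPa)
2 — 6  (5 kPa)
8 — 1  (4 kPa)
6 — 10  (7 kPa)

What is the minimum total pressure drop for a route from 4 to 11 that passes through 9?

Best 4 to 9: 4–3–1–9 costing 14
Shortest 9→11: 9–10–11 = 11
Total via 9: 14 + 11 = 25 kPa.

25 kPa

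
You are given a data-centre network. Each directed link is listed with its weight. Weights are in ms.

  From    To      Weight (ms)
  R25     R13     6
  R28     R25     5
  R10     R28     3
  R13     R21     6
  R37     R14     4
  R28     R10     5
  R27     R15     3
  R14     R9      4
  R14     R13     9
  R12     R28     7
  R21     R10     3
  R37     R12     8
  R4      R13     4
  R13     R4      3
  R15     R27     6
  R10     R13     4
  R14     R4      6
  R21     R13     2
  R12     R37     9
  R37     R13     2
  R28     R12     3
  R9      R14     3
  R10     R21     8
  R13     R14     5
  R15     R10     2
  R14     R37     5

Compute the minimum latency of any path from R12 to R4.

14 ms

Enumerating some paths:
R12 → R37 → R13 → R4: 9+2+3 = 14
R12 → R28 → R10 → R13 → R4: 7+5+4+3 = 19
Cheapest is R12 → R37 → R13 → R4 at 14 ms.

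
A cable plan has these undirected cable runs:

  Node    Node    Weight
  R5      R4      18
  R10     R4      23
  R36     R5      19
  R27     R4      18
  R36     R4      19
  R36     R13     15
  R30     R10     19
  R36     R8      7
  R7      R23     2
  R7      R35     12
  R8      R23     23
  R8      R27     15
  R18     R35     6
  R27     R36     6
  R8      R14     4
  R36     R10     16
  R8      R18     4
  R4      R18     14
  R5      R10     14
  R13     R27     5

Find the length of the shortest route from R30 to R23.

Candidate routes:
R30 - R10 - R4 - R18 - R35 - R7 - R23: 19+23+14+6+12+2 = 76
R30 - R10 - R36 - R27 - R8 - R23: 19+16+6+15+23 = 79
R30 - R10 - R36 - R8 - R23: 19+16+7+23 = 65
R30 - R10 - R36 - R8 - R18 - R35 - R7 - R23: 19+16+7+4+6+12+2 = 66
The minimum is 65 via R30 - R10 - R36 - R8 - R23.

65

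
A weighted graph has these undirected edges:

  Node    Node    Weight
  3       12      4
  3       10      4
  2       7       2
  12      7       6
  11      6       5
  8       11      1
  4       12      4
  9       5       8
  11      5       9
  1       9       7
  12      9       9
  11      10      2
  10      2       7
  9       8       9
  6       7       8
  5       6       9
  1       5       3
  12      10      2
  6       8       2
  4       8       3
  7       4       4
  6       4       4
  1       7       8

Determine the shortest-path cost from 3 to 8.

7

Shortest distances from 3:
3: 0
10: 4  (via 3)
12: 4  (via 3)
11: 6  (via 10)
8: 7  (via 11)
Shortest route: 3–10–11–8 = 7.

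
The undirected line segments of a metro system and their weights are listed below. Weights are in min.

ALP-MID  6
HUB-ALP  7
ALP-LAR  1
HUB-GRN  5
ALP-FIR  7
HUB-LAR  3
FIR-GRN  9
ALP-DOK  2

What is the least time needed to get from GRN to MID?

Compare a few routes:
GRN → HUB → ALP → MID: 5+7+6 = 18
GRN → HUB → LAR → ALP → MID: 5+3+1+6 = 15
Cheapest is GRN → HUB → LAR → ALP → MID at 15 min.

15 min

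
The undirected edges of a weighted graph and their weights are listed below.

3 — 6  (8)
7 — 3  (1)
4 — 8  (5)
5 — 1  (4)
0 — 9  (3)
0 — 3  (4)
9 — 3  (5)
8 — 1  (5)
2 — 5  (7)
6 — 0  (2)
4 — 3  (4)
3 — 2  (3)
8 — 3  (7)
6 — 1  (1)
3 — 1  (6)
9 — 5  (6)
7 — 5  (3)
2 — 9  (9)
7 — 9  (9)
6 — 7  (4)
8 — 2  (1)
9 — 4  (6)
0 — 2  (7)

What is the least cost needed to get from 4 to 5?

8

Shortest distances from 4:
4: 0
3: 4  (via 4)
7: 5  (via 3)
8: 5  (via 4)
2: 6  (via 8)
9: 6  (via 4)
0: 8  (via 3)
5: 8  (via 7)
Shortest route: 4 → 3 → 7 → 5 = 8.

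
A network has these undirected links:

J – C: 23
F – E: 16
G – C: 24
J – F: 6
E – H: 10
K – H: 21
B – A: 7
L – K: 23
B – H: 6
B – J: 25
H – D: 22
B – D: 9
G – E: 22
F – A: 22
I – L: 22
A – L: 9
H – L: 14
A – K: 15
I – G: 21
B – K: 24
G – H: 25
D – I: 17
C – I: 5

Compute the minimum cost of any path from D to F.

Shortest distances from D:
D: 0
B: 9  (via D)
H: 15  (via B)
A: 16  (via B)
I: 17  (via D)
C: 22  (via I)
E: 25  (via H)
L: 25  (via A)
K: 31  (via A)
J: 34  (via B)
F: 38  (via A)
Shortest route: D → B → A → F = 38.

38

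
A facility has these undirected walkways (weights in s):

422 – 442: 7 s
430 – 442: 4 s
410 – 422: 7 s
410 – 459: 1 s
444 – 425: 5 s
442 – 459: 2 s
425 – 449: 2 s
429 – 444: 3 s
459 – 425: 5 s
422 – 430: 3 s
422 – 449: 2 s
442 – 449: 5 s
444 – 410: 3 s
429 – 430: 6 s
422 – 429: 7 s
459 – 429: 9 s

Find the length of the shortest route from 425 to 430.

7 s

Enumerating some paths:
425–449–422–430: 2+2+3 = 7
425–449–442–430: 2+5+4 = 11
425–459–442–430: 5+2+4 = 11
The minimum is 7 s via 425–449–422–430.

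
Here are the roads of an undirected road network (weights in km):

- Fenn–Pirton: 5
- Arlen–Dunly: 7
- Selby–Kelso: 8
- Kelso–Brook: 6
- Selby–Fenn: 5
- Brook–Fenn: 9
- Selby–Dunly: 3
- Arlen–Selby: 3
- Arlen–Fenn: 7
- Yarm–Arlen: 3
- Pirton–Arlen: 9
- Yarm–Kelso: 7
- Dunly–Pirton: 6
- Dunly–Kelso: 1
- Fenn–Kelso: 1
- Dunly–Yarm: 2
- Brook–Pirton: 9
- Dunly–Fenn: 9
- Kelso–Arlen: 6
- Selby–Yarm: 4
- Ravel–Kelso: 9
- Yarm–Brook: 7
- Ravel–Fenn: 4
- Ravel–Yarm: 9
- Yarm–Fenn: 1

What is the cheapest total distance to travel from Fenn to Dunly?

Settle nodes by increasing distance from Fenn:
Fenn: 0
Kelso: 1  (via Fenn)
Yarm: 1  (via Fenn)
Dunly: 2  (via Kelso)
Shortest route: Fenn–Kelso–Dunly = 2 km.

2 km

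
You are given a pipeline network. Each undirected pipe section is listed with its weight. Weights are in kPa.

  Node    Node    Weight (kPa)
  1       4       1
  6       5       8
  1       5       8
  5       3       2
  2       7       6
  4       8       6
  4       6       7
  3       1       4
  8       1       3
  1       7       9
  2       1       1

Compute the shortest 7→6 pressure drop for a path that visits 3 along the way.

Shortest 7→3: 7–2–1–3 = 11
Shortest 3→6: 3–5–6 = 10
Total via 3: 11 + 10 = 21 kPa.

21 kPa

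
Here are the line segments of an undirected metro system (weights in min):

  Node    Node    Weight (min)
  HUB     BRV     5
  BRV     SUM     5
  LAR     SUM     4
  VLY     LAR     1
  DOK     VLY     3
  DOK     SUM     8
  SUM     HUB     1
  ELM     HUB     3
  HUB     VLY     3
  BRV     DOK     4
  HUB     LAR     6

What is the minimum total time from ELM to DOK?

9 min

Settle nodes by increasing distance from ELM:
ELM: 0
HUB: 3  (via ELM)
SUM: 4  (via HUB)
VLY: 6  (via HUB)
LAR: 7  (via VLY)
BRV: 8  (via HUB)
DOK: 9  (via VLY)
Shortest route: ELM–HUB–VLY–DOK = 9 min.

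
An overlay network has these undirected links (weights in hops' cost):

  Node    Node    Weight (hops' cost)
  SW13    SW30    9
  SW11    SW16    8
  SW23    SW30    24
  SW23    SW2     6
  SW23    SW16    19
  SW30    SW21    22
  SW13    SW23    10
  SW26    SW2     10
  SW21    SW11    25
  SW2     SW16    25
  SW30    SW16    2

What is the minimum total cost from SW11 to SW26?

Settle nodes by increasing distance from SW11:
SW11: 0
SW16: 8  (via SW11)
SW30: 10  (via SW16)
SW13: 19  (via SW30)
SW21: 25  (via SW11)
SW23: 27  (via SW16)
SW2: 33  (via SW16)
SW26: 43  (via SW2)
Shortest route: SW11–SW16–SW2–SW26 = 43 hops' cost.

43 hops' cost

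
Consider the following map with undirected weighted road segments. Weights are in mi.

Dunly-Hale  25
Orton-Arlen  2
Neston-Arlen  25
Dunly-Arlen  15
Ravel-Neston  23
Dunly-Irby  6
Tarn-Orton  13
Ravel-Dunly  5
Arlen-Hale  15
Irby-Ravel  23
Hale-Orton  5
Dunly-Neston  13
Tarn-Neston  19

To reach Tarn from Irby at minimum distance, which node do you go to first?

Enumerating some paths:
Irby → Dunly → Neston → Tarn: 6+13+19 = 38
Irby → Dunly → Hale → Orton → Tarn: 6+25+5+13 = 49
Irby → Dunly → Arlen → Orton → Tarn: 6+15+2+13 = 36
Cheapest is Irby → Dunly → Arlen → Orton → Tarn at 36 mi.
So from Irby the first move is to Dunly.

Dunly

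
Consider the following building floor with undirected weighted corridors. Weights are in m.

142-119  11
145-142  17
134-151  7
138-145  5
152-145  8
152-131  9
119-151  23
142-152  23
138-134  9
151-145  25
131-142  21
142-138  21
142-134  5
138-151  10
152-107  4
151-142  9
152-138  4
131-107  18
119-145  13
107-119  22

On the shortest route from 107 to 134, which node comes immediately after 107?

Candidate routes:
107–152–138–151–142–134: 4+4+10+9+5 = 32
107–152–138–134: 4+4+9 = 17
107–152–138–151–134: 4+4+10+7 = 25
107–152–145–138–134: 4+8+5+9 = 26
Cheapest is 107–152–138–134 at 17 m.
So from 107 the first move is to 152.

152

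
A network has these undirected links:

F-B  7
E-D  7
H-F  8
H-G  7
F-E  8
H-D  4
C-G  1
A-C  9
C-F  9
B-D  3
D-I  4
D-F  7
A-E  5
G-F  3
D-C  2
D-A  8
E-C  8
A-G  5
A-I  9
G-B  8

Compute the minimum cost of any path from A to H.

12

Running Dijkstra from A:
A: 0
E: 5  (via A)
G: 5  (via A)
C: 6  (via G)
D: 8  (via A)
F: 8  (via G)
I: 9  (via A)
B: 11  (via D)
H: 12  (via G)
Shortest route: A → G → H = 12.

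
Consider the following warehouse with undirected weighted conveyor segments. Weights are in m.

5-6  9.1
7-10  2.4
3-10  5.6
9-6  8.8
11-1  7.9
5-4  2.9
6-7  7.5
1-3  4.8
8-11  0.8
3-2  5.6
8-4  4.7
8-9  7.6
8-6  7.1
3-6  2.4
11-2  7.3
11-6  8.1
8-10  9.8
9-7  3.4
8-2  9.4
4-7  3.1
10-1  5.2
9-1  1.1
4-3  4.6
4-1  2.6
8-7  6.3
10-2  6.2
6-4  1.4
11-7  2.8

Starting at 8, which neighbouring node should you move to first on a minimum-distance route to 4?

Candidate routes:
8–4: 4.7 = 4.7
8–6–4: 7.1+1.4 = 8.5
8–11–7–4: 0.8+2.8+3.1 = 6.7
8–7–4: 6.3+3.1 = 9.4
Cheapest is 8–4 at 4.7 m.
So from 8 the first move is to 4.

4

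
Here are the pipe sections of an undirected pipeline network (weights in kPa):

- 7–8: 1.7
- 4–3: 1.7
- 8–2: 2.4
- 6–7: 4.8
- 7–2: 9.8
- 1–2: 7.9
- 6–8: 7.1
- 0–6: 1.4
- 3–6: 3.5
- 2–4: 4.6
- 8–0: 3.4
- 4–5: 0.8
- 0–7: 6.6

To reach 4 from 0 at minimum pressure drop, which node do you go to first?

Candidate routes:
0–8–2–4: 3.4+2.4+4.6 = 10.4
0–8–7–6–3–4: 3.4+1.7+4.8+3.5+1.7 = 15.1
0–6–7–8–2–4: 1.4+4.8+1.7+2.4+4.6 = 14.9
0–6–3–4: 1.4+3.5+1.7 = 6.6
The minimum is 6.6 kPa via 0–6–3–4.
So from 0 the first move is to 6.

6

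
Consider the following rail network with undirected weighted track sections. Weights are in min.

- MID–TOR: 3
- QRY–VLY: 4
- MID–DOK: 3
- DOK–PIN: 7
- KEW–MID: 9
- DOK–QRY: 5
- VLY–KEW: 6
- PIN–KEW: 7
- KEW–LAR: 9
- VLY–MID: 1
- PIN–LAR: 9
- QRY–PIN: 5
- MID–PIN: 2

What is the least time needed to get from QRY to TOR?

8 min

Shortest distances from QRY:
QRY: 0
VLY: 4  (via QRY)
PIN: 5  (via QRY)
MID: 5  (via VLY)
DOK: 5  (via QRY)
TOR: 8  (via MID)
Shortest route: QRY–VLY–MID–TOR = 8 min.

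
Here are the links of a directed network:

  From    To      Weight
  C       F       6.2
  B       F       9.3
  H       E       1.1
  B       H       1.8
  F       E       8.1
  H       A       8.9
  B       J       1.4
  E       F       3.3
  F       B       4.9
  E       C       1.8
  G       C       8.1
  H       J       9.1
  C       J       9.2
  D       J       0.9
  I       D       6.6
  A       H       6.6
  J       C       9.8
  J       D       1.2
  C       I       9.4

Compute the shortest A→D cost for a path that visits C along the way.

Best A to C: A → H → E → C costing 9.5
Best C to D: C → J → D costing 10.4
Total via C: 9.5 + 10.4 = 19.9.

19.9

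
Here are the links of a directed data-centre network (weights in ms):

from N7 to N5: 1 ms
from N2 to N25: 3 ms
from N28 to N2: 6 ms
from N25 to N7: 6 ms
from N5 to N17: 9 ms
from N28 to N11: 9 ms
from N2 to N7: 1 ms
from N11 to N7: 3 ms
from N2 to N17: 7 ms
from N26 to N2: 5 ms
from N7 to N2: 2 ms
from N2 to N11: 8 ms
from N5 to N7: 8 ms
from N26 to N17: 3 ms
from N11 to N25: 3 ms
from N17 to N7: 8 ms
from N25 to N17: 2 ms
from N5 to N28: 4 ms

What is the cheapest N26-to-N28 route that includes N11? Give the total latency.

21 ms

Shortest N26→N11: N26–N2–N11 = 13
Best N11 to N28: N11–N7–N5–N28 costing 8
Total via N11: 13 + 8 = 21 ms.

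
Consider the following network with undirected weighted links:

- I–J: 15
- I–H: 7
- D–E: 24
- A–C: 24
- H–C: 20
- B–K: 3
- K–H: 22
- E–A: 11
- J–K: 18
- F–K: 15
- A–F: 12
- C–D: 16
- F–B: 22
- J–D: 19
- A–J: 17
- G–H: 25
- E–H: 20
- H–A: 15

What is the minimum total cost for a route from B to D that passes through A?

Best B to A: B–K–F–A costing 30
Shortest A→D: A–E–D = 35
Total via A: 30 + 35 = 65.

65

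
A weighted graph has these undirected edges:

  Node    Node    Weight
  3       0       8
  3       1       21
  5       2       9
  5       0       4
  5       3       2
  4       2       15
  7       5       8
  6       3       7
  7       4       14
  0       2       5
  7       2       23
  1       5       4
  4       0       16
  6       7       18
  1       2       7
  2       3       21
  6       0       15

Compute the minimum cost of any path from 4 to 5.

20

Compare a few routes:
4–7–5: 14+8 = 22
4–0–5: 16+4 = 20
4–2–5: 15+9 = 24
The minimum is 20 via 4–0–5.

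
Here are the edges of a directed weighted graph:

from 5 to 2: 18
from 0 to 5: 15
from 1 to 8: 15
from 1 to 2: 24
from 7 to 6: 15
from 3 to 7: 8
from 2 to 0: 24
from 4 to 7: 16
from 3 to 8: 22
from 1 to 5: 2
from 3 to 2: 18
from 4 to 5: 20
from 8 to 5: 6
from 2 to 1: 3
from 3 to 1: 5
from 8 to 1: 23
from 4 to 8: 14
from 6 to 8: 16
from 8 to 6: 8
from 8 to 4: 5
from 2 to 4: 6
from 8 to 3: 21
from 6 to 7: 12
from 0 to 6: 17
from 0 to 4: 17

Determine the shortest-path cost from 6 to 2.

40

Enumerating some paths:
6 → 8 → 3 → 2: 16+21+18 = 55
6 → 8 → 5 → 2: 16+6+18 = 40
6 → 8 → 1 → 5 → 2: 16+23+2+18 = 59
6 → 8 → 4 → 5 → 2: 16+5+20+18 = 59
The minimum is 40 via 6 → 8 → 5 → 2.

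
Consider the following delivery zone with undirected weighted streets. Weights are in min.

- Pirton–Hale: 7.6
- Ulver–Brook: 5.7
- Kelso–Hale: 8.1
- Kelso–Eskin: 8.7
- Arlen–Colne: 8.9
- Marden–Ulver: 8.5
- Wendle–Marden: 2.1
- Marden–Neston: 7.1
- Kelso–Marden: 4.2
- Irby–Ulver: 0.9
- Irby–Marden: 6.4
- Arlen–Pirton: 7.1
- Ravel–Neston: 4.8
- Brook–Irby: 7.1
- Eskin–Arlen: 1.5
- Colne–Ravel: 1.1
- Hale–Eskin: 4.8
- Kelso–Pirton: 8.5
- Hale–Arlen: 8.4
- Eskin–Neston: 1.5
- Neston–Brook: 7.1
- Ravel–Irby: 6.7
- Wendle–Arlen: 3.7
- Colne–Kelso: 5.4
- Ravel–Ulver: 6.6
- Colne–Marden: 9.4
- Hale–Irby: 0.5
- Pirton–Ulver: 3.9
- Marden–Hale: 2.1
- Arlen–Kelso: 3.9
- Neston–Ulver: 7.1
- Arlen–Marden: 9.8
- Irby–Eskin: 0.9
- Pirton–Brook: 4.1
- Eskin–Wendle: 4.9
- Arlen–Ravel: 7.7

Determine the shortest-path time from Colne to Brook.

Settle nodes by increasing distance from Colne:
Colne: 0
Ravel: 1.1  (via Colne)
Kelso: 5.4  (via Colne)
Neston: 5.9  (via Ravel)
Eskin: 7.4  (via Neston)
Ulver: 7.7  (via Ravel)
Irby: 7.8  (via Ravel)
Hale: 8.3  (via Irby)
Arlen: 8.8  (via Ravel)
Marden: 9.4  (via Colne)
Wendle: 11.5  (via Marden)
Pirton: 11.6  (via Ulver)
Brook: 13  (via Neston)
Shortest route: Colne–Ravel–Neston–Brook = 13 min.

13 min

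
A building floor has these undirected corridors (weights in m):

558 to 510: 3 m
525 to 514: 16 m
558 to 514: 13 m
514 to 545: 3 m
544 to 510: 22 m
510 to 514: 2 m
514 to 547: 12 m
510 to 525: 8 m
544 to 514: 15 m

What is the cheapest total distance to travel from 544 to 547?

Compare a few routes:
544–510–525–514–547: 22+8+16+12 = 58
544–510–514–547: 22+2+12 = 36
544–510–558–514–547: 22+3+13+12 = 50
544–514–547: 15+12 = 27
Cheapest is 544–514–547 at 27 m.

27 m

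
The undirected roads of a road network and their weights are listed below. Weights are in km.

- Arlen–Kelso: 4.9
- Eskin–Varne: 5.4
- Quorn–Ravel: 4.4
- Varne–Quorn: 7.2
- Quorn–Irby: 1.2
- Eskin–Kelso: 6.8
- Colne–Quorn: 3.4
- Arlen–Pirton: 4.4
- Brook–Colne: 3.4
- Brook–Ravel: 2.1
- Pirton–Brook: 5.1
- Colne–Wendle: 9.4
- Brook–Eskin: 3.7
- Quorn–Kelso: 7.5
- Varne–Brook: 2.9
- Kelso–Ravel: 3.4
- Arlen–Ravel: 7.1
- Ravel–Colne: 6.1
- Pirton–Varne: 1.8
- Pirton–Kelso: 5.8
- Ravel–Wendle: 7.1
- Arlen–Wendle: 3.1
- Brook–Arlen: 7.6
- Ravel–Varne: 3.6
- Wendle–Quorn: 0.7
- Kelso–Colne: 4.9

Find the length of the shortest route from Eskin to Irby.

11.4 km

Shortest distances from Eskin:
Eskin: 0
Brook: 3.7  (via Eskin)
Varne: 5.4  (via Eskin)
Ravel: 5.8  (via Brook)
Kelso: 6.8  (via Eskin)
Colne: 7.1  (via Brook)
Pirton: 7.2  (via Varne)
Quorn: 10.2  (via Ravel)
Wendle: 10.9  (via Quorn)
Arlen: 11.3  (via Brook)
Irby: 11.4  (via Quorn)
Shortest route: Eskin → Brook → Ravel → Quorn → Irby = 11.4 km.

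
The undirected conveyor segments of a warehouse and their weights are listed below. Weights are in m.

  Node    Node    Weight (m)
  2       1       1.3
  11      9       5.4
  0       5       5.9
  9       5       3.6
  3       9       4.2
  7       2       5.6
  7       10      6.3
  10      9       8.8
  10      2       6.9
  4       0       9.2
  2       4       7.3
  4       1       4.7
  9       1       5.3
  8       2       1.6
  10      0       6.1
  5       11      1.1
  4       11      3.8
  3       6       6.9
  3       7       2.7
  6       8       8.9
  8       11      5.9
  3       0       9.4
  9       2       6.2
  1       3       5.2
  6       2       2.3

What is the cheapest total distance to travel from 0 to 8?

12.9 m

Candidate routes:
0 - 5 - 11 - 8: 5.9+1.1+5.9 = 12.9
0 - 10 - 2 - 8: 6.1+6.9+1.6 = 14.6
0 - 4 - 1 - 2 - 8: 9.2+4.7+1.3+1.6 = 16.8
The minimum is 12.9 m via 0 - 5 - 11 - 8.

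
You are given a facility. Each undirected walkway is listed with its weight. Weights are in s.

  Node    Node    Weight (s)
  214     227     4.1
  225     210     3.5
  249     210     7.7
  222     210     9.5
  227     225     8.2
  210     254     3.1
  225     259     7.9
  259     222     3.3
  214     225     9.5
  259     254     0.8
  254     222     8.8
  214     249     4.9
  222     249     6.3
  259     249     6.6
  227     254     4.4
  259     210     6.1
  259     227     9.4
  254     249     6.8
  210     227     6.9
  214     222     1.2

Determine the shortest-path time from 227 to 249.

Shortest distances from 227:
227: 0
214: 4.1  (via 227)
254: 4.4  (via 227)
259: 5.2  (via 254)
222: 5.3  (via 214)
210: 6.9  (via 227)
225: 8.2  (via 227)
249: 9  (via 214)
Shortest route: 227 → 214 → 249 = 9 s.

9 s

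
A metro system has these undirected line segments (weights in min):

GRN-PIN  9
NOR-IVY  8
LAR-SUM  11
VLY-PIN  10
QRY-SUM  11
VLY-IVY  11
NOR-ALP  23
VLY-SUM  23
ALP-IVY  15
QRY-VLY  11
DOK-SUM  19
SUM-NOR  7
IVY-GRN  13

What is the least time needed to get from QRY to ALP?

37 min

Running Dijkstra from QRY:
QRY: 0
SUM: 11  (via QRY)
VLY: 11  (via QRY)
NOR: 18  (via SUM)
PIN: 21  (via VLY)
LAR: 22  (via SUM)
IVY: 22  (via VLY)
DOK: 30  (via SUM)
GRN: 30  (via PIN)
ALP: 37  (via IVY)
Shortest route: QRY → VLY → IVY → ALP = 37 min.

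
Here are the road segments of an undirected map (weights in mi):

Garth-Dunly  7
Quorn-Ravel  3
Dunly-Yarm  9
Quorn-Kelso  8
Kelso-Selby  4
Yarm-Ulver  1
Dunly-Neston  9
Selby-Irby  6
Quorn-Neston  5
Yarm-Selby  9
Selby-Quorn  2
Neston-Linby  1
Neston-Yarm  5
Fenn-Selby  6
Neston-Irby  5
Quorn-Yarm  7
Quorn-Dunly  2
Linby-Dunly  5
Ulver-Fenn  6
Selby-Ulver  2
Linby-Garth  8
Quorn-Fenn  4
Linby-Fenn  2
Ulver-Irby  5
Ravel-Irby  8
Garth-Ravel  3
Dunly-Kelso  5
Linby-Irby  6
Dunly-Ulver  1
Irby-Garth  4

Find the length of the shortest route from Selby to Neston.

7 mi

Running Dijkstra from Selby:
Selby: 0
Ulver: 2  (via Selby)
Quorn: 2  (via Selby)
Yarm: 3  (via Ulver)
Dunly: 3  (via Ulver)
Kelso: 4  (via Selby)
Ravel: 5  (via Quorn)
Irby: 6  (via Selby)
Fenn: 6  (via Selby)
Neston: 7  (via Quorn)
Shortest route: Selby–Quorn–Neston = 7 mi.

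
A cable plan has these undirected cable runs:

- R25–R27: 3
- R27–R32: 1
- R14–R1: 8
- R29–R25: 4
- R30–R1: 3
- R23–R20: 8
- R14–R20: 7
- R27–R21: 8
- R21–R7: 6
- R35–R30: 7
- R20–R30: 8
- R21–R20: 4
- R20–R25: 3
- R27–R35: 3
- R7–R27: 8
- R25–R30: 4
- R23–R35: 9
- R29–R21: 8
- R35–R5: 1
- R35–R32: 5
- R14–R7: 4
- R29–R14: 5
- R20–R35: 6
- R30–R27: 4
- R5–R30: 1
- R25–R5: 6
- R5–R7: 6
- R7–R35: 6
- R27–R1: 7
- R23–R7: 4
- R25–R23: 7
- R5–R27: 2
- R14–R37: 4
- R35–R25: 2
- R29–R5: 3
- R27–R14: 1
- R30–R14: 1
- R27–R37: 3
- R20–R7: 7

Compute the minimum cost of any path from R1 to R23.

Running Dijkstra from R1:
R1: 0
R30: 3  (via R1)
R14: 4  (via R30)
R5: 4  (via R30)
R35: 5  (via R5)
R27: 5  (via R14)
R32: 6  (via R27)
R25: 7  (via R30)
R29: 7  (via R5)
R7: 8  (via R14)
R37: 8  (via R14)
R20: 10  (via R25)
R23: 12  (via R7)
Shortest route: R1 → R30 → R14 → R7 → R23 = 12.

12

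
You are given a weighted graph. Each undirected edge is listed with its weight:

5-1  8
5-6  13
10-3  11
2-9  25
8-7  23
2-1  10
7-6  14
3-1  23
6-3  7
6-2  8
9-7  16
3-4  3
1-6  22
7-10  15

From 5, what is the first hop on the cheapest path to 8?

6

Compare a few routes:
5 → 6 → 7 → 8: 13+14+23 = 50
5 → 1 → 6 → 7 → 8: 8+22+14+23 = 67
5 → 1 → 2 → 6 → 7 → 8: 8+10+8+14+23 = 63
5 → 6 → 3 → 10 → 7 → 8: 13+7+11+15+23 = 69
Cheapest is 5 → 6 → 7 → 8 at 50.
So from 5 the first move is to 6.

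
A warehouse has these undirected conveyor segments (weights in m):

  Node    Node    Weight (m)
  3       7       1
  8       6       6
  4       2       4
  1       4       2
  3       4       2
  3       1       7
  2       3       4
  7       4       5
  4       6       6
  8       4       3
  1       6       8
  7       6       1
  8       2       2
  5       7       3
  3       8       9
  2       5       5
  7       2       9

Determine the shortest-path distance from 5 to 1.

Settle nodes by increasing distance from 5:
5: 0
7: 3  (via 5)
3: 4  (via 7)
6: 4  (via 7)
2: 5  (via 5)
4: 6  (via 3)
8: 7  (via 2)
1: 8  (via 4)
Shortest route: 5 → 7 → 3 → 4 → 1 = 8 m.

8 m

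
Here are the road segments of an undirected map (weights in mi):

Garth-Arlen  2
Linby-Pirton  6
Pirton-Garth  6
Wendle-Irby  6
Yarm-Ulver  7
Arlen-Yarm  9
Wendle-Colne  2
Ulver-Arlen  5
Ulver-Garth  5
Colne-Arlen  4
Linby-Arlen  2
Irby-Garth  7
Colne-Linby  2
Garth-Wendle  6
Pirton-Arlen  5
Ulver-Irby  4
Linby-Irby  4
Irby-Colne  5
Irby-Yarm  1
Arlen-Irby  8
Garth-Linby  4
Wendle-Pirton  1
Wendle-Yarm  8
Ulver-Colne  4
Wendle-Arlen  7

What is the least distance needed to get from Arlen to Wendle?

6 mi

Settle nodes by increasing distance from Arlen:
Arlen: 0
Garth: 2  (via Arlen)
Linby: 2  (via Arlen)
Colne: 4  (via Arlen)
Ulver: 5  (via Arlen)
Pirton: 5  (via Arlen)
Irby: 6  (via Linby)
Wendle: 6  (via Colne)
Shortest route: Arlen–Colne–Wendle = 6 mi.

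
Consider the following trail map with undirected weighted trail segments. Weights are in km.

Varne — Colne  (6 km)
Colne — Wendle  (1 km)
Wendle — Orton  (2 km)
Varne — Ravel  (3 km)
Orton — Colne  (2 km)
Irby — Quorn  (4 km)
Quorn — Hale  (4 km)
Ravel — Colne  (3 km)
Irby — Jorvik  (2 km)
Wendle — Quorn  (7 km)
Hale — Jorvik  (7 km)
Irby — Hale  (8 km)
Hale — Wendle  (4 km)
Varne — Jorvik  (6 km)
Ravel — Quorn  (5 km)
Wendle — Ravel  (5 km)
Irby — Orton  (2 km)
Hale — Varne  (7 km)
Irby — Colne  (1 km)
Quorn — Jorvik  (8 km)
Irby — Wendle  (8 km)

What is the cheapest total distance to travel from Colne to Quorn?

5 km

Enumerating some paths:
Colne–Ravel–Quorn: 3+5 = 8
Colne–Wendle–Quorn: 1+7 = 8
Colne–Irby–Quorn: 1+4 = 5
Colne–Orton–Irby–Quorn: 2+2+4 = 8
Cheapest is Colne–Irby–Quorn at 5 km.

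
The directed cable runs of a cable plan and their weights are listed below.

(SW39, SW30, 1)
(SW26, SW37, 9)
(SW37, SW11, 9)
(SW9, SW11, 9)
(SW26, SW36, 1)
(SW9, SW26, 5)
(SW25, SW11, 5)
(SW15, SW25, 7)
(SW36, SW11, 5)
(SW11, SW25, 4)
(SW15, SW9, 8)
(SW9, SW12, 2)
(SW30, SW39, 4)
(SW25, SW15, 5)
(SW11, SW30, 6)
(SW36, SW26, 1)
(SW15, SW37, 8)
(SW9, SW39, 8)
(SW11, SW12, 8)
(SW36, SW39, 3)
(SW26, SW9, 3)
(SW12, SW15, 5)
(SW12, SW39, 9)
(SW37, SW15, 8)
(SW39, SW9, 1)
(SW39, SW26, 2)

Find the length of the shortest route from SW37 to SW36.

22

Shortest distances from SW37:
SW37: 0
SW15: 8  (via SW37)
SW11: 9  (via SW37)
SW25: 13  (via SW11)
SW30: 15  (via SW11)
SW9: 16  (via SW15)
SW12: 17  (via SW11)
SW39: 19  (via SW30)
SW26: 21  (via SW9)
SW36: 22  (via SW26)
Shortest route: SW37 → SW15 → SW9 → SW26 → SW36 = 22.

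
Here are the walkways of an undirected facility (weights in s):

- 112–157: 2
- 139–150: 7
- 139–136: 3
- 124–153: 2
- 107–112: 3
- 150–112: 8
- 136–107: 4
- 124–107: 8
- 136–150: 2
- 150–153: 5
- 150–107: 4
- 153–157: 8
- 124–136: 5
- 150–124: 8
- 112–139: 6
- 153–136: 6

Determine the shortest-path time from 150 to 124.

7 s

Compare a few routes:
150 - 124: 8 = 8
150 - 136 - 124: 2+5 = 7
The minimum is 7 s via 150 - 136 - 124.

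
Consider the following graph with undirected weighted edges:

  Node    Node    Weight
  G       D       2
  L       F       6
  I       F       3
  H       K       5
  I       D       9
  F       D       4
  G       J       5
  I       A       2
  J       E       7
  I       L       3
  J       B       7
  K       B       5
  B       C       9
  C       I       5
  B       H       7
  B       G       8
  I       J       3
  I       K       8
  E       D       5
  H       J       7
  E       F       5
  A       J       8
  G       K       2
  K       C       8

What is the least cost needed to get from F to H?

13

Enumerating some paths:
F → D → G → J → H: 4+2+5+7 = 18
F → I → K → H: 3+8+5 = 16
F → I → J → H: 3+3+7 = 13
Cheapest is F → I → J → H at 13.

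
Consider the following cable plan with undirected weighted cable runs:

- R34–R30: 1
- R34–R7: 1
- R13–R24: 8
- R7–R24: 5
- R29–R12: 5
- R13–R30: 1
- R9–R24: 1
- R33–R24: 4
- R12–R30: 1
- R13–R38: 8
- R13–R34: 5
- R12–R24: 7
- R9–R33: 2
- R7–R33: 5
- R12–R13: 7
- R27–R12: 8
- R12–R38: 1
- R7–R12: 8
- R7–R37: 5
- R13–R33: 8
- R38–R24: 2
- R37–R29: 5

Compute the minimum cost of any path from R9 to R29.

9

Enumerating some paths:
R9 → R24 → R12 → R29: 1+7+5 = 13
R9 → R24 → R38 → R12 → R29: 1+2+1+5 = 9
R9 → R24 → R7 → R34 → R30 → R12 → R29: 1+5+1+1+1+5 = 14
The minimum is 9 via R9 → R24 → R38 → R12 → R29.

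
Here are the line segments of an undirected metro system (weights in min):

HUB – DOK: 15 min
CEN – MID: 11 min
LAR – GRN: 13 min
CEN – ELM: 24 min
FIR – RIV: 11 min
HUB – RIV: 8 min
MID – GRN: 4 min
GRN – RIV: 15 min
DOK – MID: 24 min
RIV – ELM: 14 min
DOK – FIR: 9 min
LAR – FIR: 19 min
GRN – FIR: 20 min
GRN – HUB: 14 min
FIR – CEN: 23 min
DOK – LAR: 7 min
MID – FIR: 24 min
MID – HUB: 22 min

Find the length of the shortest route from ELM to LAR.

Shortest distances from ELM:
ELM: 0
RIV: 14  (via ELM)
HUB: 22  (via RIV)
CEN: 24  (via ELM)
FIR: 25  (via RIV)
GRN: 29  (via RIV)
MID: 33  (via GRN)
DOK: 34  (via FIR)
LAR: 41  (via DOK)
Shortest route: ELM → RIV → FIR → DOK → LAR = 41 min.

41 min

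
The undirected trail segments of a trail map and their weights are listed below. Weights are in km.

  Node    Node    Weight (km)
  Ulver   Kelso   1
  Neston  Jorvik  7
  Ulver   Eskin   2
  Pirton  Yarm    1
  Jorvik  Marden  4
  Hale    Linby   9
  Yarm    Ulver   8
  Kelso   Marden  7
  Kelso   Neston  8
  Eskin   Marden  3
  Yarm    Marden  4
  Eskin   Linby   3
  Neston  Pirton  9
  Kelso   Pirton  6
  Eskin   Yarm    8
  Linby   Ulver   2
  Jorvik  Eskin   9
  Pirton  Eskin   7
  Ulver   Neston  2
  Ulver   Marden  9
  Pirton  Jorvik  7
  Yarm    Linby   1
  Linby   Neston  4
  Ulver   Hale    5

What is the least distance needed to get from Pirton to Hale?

9 km

Candidate routes:
Pirton → Yarm → Linby → Eskin → Ulver → Hale: 1+1+3+2+5 = 12
Pirton → Yarm → Linby → Ulver → Hale: 1+1+2+5 = 9
Pirton → Yarm → Linby → Hale: 1+1+9 = 11
Pirton → Kelso → Ulver → Hale: 6+1+5 = 12
The minimum is 9 km via Pirton → Yarm → Linby → Ulver → Hale.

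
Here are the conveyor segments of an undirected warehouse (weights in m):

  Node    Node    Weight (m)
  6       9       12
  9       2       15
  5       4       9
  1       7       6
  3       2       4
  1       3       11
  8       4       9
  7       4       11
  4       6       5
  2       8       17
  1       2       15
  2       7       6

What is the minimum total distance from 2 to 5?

Settle nodes by increasing distance from 2:
2: 0
3: 4  (via 2)
7: 6  (via 2)
1: 12  (via 7)
9: 15  (via 2)
4: 17  (via 7)
8: 17  (via 2)
6: 22  (via 4)
5: 26  (via 4)
Shortest route: 2–7–4–5 = 26 m.

26 m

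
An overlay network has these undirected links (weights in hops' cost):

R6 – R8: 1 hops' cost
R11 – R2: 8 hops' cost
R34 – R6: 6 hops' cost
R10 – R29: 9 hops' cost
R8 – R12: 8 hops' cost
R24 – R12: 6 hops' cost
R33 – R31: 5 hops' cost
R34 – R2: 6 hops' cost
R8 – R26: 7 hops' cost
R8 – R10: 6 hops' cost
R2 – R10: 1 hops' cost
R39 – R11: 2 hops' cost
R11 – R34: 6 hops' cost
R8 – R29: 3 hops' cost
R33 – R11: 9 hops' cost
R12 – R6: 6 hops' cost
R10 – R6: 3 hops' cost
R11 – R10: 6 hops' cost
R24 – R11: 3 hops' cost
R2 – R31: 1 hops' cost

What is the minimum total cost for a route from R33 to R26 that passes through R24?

32 hops' cost

Shortest R33→R24: R33–R11–R24 = 12
Best R24 to R26: R24–R12–R6–R8–R26 costing 20
Total via R24: 12 + 20 = 32 hops' cost.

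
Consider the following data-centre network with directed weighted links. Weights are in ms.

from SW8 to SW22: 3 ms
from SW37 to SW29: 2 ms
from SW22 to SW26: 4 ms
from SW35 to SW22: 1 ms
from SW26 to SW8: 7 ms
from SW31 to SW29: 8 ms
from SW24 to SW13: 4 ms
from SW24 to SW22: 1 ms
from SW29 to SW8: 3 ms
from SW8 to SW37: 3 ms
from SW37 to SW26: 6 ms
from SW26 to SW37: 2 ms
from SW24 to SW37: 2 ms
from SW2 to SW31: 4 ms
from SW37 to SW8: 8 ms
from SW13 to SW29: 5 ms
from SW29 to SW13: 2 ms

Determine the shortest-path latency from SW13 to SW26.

15 ms

Shortest distances from SW13:
SW13: 0
SW29: 5  (via SW13)
SW8: 8  (via SW29)
SW22: 11  (via SW8)
SW37: 11  (via SW8)
SW26: 15  (via SW22)
Shortest route: SW13–SW29–SW8–SW22–SW26 = 15 ms.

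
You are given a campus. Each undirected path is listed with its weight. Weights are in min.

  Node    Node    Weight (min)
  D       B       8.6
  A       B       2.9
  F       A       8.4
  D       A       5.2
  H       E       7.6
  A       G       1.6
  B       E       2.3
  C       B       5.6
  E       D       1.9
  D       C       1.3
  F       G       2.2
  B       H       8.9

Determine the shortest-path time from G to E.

6.8 min

Compare a few routes:
G - A - B - E: 1.6+2.9+2.3 = 6.8
G - A - D - E: 1.6+5.2+1.9 = 8.7
G - A - B - C - D - E: 1.6+2.9+5.6+1.3+1.9 = 13.3
The minimum is 6.8 min via G - A - B - E.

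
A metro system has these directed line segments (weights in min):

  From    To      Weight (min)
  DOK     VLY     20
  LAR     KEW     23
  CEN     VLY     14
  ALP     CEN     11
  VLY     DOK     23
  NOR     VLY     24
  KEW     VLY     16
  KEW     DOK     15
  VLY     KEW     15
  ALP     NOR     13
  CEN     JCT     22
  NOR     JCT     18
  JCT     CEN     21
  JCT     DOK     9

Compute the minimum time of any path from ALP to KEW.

Candidate routes:
ALP - CEN - VLY - KEW: 11+14+15 = 40
ALP - NOR - VLY - KEW: 13+24+15 = 52
ALP - NOR - JCT - DOK - VLY - KEW: 13+18+9+20+15 = 75
ALP - CEN - JCT - DOK - VLY - KEW: 11+22+9+20+15 = 77
The minimum is 40 min via ALP - CEN - VLY - KEW.

40 min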